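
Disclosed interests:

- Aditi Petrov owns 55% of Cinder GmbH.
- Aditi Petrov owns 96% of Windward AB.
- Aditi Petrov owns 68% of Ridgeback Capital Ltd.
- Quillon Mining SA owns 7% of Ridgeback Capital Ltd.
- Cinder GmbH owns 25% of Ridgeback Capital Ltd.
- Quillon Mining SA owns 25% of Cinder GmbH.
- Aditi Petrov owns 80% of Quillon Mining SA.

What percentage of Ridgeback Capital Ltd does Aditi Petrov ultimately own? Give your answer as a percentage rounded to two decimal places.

Aditi reaches Ridgeback along 4 paths.
Direct stake: 68% = 68%.
Via Quillon: 80% × 7% = 5.6%.
Via Quillon → Cinder: 80% × 25% × 25% = 5%.
Via Cinder: 55% × 25% = 13.75%.
Total: 68% + 5.6% + 5% + 13.75% = 92.35%.

92.35%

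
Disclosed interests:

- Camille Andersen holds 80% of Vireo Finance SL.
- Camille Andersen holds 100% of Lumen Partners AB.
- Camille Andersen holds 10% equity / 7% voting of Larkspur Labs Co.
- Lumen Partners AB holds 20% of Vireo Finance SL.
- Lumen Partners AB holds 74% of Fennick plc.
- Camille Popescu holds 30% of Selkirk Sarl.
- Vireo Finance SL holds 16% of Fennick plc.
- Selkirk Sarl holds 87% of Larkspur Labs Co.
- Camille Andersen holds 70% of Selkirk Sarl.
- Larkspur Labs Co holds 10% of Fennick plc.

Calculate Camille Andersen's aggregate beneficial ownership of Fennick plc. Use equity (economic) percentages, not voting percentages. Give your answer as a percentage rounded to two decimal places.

97.09%

Camille Andersen reaches Fennick along 5 paths.
Via Vireo: 80% × 16% = 12.8%.
Via Lumen → Vireo: 100% × 20% × 16% = 3.2%.
Via Selkirk → Larkspur: 70% × 87% × 10% = 6.09%.
Via Larkspur: 10% × 10% = 1%.
Via Lumen: 100% × 74% = 74%.
Total: 12.8% + 3.2% + 6.09% + 1% + 74% = 97.09%.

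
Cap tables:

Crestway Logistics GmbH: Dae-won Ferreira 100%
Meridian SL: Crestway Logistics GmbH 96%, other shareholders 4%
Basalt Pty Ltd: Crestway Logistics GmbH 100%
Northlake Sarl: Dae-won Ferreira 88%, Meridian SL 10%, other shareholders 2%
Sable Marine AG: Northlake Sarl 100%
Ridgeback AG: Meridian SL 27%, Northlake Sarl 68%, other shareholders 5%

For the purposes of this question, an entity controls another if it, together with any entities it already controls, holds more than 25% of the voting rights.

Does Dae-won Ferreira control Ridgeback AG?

Dae-won holds 100% of Crestway, so Dae-won controls Crestway.
Crestway holds 96% of Meridian, so Dae-won controls Meridian.
Dae-won and Meridian together hold 88% + 10% = 98% of Northlake, so Dae-won controls Northlake.
Meridian and Northlake together hold 27% + 68% = 95% of Ridgeback, so Dae-won controls Ridgeback.

Yes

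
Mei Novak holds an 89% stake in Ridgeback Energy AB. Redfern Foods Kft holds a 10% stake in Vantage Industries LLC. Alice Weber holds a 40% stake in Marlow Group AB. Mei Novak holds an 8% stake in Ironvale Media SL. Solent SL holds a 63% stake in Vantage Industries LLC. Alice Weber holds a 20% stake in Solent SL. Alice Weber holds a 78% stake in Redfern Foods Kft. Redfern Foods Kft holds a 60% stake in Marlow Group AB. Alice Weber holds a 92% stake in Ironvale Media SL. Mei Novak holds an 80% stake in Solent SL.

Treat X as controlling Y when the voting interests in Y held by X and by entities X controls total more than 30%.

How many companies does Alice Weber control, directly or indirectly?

Alice holds 78% of Redfern, so Alice controls Redfern.
Redfern and Alice together hold 60% + 40% = 100% of Marlow, so Alice controls Marlow.
Alice holds 92% of Ironvale, so Alice controls Ironvale.
No other company's threshold is met.
Alice controls 3 companies.

3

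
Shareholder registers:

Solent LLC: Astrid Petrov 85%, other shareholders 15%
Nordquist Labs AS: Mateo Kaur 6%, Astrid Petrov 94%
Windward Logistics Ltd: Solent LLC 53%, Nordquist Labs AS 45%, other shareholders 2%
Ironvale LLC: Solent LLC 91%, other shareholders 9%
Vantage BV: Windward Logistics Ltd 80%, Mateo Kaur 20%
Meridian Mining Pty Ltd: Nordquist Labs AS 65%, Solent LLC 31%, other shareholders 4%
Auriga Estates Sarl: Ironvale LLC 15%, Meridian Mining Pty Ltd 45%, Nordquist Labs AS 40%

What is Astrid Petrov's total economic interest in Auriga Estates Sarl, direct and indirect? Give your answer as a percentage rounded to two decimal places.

88.56%

Astrid reaches Auriga along 4 paths.
Via Solent → Ironvale: 85% × 91% × 15% = 11.6025%.
Via Nordquist → Meridian: 94% × 65% × 45% = 27.495%.
Via Solent → Meridian: 85% × 31% × 45% = 11.8575%.
Via Nordquist: 94% × 40% = 37.6%.
Total: 11.6025% + 27.495% + 11.8575% + 37.6% = 88.555%.
Rounded: 88.56%.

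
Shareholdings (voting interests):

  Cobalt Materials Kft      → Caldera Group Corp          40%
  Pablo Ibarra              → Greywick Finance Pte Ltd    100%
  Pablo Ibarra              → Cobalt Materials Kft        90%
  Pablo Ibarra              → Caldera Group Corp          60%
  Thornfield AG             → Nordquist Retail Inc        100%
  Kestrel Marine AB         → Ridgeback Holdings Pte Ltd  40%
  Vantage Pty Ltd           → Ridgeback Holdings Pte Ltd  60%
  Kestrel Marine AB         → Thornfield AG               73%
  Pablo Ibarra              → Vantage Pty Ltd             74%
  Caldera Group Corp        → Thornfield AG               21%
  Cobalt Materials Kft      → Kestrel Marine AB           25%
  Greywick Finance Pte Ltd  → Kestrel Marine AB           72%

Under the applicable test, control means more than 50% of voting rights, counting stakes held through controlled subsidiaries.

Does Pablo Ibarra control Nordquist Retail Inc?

Yes

Pablo holds 90% of Cobalt, so Pablo controls Cobalt.
Pablo and Cobalt together hold 60% + 40% = 100% of Caldera, so Pablo controls Caldera.
Pablo holds 100% of Greywick, so Pablo controls Greywick.
Greywick and Cobalt together hold 72% + 25% = 97% of Kestrel, so Pablo controls Kestrel.
Kestrel and Caldera together hold 73% + 21% = 94% of Thornfield, so Pablo controls Thornfield.
Thornfield holds 100% of Nordquist, so Pablo controls Nordquist.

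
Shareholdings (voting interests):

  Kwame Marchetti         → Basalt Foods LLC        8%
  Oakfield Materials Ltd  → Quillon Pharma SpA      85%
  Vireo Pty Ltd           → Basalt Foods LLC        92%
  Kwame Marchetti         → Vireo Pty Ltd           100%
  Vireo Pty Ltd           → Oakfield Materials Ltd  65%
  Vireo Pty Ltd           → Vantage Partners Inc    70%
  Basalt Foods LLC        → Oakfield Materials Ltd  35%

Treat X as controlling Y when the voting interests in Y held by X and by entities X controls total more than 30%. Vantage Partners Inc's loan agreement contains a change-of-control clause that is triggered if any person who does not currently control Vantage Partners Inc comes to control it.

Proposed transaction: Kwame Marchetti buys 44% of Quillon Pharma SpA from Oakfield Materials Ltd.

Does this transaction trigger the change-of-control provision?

No

The purchase adds only to Kwame's holdings (Oakfield's stake shrinks), so Kwame is the only person who could newly come to control Vantage.
Kwame holds 100% of Vireo, so Kwame controls Vireo.
Vireo holds 70% of Vantage, so Kwame controls Vantage.
So Kwame already controls Vantage before the transaction.
After the purchase, Kwame holds 44% of Quillon directly, and Oakfield's stake falls to 41%.
Kwame controlled Vantage already, so this is not a new person acquiring control; every other person's position is unchanged or reduced.
No new person acquires control, so the clause is not triggered.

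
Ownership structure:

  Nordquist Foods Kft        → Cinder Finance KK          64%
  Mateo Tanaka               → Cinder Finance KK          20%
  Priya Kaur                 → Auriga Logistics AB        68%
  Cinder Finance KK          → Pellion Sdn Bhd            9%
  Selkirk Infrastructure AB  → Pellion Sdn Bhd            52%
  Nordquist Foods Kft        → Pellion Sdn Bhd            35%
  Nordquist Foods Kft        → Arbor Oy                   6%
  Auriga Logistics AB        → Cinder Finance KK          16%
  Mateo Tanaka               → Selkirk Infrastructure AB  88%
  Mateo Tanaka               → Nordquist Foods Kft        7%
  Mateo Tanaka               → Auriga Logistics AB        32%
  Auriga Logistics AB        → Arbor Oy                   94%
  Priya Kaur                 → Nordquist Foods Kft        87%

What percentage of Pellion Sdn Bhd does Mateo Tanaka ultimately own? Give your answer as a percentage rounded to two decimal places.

Mateo reaches Pellion along 5 paths.
Via Selkirk: 88% × 52% = 45.76%.
Via Nordquist: 7% × 35% = 2.45%.
Via Auriga → Cinder: 32% × 16% × 9% = 0.4608%.
Via Nordquist → Cinder: 7% × 64% × 9% = 0.4032%.
Via Cinder: 20% × 9% = 1.8%.
Total: 45.76% + 2.45% + 0.4608% + 0.4032% + 1.8% = 50.874%.
Rounded: 50.87%.

50.87%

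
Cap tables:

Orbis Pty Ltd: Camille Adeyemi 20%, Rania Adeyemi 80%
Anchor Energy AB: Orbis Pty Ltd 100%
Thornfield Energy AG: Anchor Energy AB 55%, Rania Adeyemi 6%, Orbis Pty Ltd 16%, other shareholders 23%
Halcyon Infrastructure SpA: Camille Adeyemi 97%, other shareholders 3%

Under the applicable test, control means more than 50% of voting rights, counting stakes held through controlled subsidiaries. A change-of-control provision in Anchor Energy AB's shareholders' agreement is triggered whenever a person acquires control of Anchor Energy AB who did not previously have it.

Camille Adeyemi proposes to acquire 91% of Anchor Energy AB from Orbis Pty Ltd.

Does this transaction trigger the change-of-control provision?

Yes

The purchase adds only to Camille's holdings (Orbis's stake shrinks), so Camille is the only person who could newly come to control Anchor.
Camille holds 97% of Halcyon, so Camille controls Halcyon.
Neither Camille nor any entity Camille controls holds any voting interest in Anchor.
So before the transaction, Camille does not control Anchor.
After the purchase, Camille holds 91% of Anchor directly, and Orbis's stake falls to 9%.
Camille holds 91% of Anchor, so Camille controls Anchor.
Camille did not control Anchor before and does after, so the clause is triggered.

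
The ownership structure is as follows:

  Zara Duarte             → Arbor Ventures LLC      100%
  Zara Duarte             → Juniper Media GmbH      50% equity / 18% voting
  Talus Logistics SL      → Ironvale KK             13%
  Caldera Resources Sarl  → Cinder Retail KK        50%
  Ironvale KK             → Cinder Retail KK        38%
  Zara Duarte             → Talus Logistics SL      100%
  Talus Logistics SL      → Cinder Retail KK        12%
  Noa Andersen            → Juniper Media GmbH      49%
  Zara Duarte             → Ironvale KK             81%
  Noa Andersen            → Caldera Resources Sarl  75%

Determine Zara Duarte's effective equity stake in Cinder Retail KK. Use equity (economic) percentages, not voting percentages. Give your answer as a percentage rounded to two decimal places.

Zara reaches Cinder along 3 paths.
Via Ironvale: 81% × 38% = 30.78%.
Via Talus → Ironvale: 100% × 13% × 38% = 4.94%.
Via Talus: 100% × 12% = 12%.
Total: 30.78% + 4.94% + 12% = 47.72%.

47.72%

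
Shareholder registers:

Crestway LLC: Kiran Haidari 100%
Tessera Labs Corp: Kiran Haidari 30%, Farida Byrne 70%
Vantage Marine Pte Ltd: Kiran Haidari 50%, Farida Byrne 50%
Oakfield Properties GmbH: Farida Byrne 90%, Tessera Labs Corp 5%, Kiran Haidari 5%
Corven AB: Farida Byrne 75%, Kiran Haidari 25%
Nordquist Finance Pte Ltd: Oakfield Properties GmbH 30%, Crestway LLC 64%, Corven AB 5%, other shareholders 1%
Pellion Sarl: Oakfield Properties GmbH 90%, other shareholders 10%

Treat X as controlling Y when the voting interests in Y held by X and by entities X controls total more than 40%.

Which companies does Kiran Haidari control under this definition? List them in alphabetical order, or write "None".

Kiran holds 100% of Crestway, so Kiran controls Crestway.
Kiran holds 50% of Vantage, so Kiran controls Vantage.
Crestway holds 64% of Nordquist, so Kiran controls Nordquist.
No other company's threshold is met.

Crestway LLC, Nordquist Finance Pte Ltd, Vantage Marine Pte Ltd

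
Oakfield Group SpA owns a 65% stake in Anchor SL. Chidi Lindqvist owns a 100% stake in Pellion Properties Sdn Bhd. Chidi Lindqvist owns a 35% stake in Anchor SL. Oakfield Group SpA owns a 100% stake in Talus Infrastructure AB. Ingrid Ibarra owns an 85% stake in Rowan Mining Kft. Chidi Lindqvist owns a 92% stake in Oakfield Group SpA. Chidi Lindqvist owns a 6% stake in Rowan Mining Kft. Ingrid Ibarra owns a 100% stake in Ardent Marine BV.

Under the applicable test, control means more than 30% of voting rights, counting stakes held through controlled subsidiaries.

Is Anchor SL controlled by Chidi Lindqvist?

Yes

Chidi holds 92% of Oakfield, so Chidi controls Oakfield.
Chidi and Oakfield together hold 35% + 65% = 100% of Anchor, so Chidi controls Anchor.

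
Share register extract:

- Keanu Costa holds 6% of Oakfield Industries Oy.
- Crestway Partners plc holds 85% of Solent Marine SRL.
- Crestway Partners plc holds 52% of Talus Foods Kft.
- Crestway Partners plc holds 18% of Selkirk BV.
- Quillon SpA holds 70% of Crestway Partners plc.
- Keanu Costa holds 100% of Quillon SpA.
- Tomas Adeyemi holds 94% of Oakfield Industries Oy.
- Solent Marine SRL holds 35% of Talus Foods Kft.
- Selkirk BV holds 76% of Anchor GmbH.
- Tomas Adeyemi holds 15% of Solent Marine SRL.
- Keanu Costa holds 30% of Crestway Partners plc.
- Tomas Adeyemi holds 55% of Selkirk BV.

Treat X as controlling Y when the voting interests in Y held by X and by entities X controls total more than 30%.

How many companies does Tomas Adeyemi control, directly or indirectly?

Tomas holds 94% of Oakfield, so Tomas controls Oakfield.
Tomas holds 55% of Selkirk, so Tomas controls Selkirk.
Selkirk holds 76% of Anchor, so Tomas controls Anchor.
No other company's threshold is met.
Tomas controls 3 companies.

3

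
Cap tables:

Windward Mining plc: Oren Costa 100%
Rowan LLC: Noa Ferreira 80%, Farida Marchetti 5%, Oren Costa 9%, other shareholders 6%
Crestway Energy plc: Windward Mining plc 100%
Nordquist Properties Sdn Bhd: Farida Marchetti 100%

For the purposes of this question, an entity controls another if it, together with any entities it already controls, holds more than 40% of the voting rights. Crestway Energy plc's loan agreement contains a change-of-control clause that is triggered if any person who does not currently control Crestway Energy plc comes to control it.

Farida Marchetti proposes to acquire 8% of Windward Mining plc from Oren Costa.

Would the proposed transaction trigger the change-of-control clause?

No

The purchase adds only to Farida's holdings (Oren's stake shrinks), so Farida is the only person who could newly come to control Crestway.
Farida holds 100% of Nordquist, so Farida controls Nordquist.
Neither Farida nor any entity Farida controls holds any voting interest in Crestway.
So before the transaction, Farida does not control Crestway.
After the purchase, Farida holds 8% of Windward directly, and Oren's stake falls to 92%.
Farida's side now holds 8% of Windward, not > 40%, so Farida still does not control Windward.
After the transaction, neither Farida nor any entity Farida controls holds a voting interest in Crestway, so Farida still does not control it.
No new person acquires control, so the clause is not triggered.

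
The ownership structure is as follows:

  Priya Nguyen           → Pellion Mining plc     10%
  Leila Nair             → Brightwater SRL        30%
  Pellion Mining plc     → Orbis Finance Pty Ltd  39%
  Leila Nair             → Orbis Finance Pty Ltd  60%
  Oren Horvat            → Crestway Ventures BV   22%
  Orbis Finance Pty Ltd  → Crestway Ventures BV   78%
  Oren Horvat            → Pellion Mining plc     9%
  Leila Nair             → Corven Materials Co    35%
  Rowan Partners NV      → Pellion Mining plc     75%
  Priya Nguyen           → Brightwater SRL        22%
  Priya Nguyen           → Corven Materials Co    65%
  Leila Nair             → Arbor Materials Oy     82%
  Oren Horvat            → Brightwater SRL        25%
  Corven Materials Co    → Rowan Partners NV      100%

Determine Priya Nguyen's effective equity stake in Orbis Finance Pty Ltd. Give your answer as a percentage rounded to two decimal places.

22.91%

Priya reaches Orbis along 2 paths.
Via Pellion: 10% × 39% = 3.9%.
Via Corven → Rowan → Pellion: 65% × 100% × 75% × 39% = 19.0125%.
Total: 3.9% + 19.0125% = 22.9125%.
Rounded: 22.91%.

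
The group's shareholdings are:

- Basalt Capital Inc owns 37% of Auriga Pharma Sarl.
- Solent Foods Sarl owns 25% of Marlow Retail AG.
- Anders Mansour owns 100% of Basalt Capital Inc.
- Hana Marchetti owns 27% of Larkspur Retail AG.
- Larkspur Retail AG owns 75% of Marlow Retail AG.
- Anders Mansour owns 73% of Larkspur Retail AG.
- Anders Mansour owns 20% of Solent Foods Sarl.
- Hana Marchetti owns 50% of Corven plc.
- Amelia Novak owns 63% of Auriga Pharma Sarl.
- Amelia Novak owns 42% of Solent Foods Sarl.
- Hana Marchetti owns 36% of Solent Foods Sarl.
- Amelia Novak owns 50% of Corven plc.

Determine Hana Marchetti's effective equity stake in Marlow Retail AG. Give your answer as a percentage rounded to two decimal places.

Hana reaches Marlow along 2 paths.
Via Larkspur: 27% × 75% = 20.25%.
Via Solent: 36% × 25% = 9%.
Total: 20.25% + 9% = 29.25%.

29.25%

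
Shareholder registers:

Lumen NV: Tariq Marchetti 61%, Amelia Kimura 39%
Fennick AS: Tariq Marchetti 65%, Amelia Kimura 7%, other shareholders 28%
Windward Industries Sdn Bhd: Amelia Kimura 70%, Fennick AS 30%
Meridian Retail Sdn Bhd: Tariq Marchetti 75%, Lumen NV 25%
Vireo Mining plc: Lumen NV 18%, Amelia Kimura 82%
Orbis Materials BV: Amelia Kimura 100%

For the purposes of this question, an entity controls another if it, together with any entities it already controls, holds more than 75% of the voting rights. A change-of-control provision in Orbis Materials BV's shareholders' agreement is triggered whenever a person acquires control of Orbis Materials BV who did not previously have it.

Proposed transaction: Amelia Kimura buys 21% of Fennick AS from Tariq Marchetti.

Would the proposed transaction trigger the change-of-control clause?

No

The purchase adds only to Amelia's holdings (Tariq's stake shrinks), so Amelia is the only person who could newly come to control Orbis.
Amelia holds 100% of Orbis, so Amelia controls Orbis.
So Amelia already controls Orbis before the transaction.
After the purchase, Amelia's direct stake in Fennick rises to 7% + 21% = 28%, and Tariq's stake falls to 44%.
Amelia controlled Orbis already, so this is not a new person acquiring control; every other person's position is unchanged or reduced.
No new person acquires control, so the clause is not triggered.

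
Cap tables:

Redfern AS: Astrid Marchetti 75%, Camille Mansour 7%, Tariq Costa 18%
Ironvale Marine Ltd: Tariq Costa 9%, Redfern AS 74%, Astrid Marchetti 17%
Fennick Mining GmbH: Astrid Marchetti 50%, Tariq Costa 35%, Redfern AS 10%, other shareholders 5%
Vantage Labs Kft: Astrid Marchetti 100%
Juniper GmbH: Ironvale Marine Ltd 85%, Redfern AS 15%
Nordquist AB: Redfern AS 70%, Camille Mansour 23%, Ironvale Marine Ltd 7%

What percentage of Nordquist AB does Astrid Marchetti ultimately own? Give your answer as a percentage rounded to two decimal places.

57.58%

Astrid reaches Nordquist along 3 paths.
Via Redfern: 75% × 70% = 52.5%.
Via Redfern → Ironvale: 75% × 74% × 7% = 3.885%.
Via Ironvale: 17% × 7% = 1.19%.
Total: 52.5% + 3.885% + 1.19% = 57.575%.
Rounded: 57.58%.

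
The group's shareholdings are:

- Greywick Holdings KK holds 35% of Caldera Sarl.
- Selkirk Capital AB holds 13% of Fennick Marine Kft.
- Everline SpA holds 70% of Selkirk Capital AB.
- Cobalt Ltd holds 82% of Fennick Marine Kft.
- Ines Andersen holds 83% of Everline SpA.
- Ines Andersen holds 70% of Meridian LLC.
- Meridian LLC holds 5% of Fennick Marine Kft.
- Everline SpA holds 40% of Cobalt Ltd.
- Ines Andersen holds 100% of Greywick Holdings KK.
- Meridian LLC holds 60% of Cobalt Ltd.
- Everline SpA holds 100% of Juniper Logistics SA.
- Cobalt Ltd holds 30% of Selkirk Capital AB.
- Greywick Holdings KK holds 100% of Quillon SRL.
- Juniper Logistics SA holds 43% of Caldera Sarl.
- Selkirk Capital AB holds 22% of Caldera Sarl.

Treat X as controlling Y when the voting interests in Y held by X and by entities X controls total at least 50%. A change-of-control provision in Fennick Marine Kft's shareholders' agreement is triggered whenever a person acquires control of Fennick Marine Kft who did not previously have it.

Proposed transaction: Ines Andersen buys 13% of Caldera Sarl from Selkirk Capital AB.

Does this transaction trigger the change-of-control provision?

No

The purchase adds only to Ines's holdings (Selkirk's stake shrinks), so Ines is the only person who could newly come to control Fennick.
Ines holds 83% of Everline, so Ines controls Everline.
Ines holds 70% of Meridian, so Ines controls Meridian.
Everline and Meridian together hold 40% + 60% = 100% of Cobalt, so Ines controls Cobalt.
Everline and Cobalt together hold 70% + 30% = 100% of Selkirk, so Ines controls Selkirk.
Selkirk and Meridian and Cobalt together hold 13% + 5% + 82% = 100% of Fennick, so Ines controls Fennick.
So Ines already controls Fennick before the transaction.
After the purchase, Ines holds 13% of Caldera directly, and Selkirk's stake falls to 9%.
Ines controlled Fennick already, so this is not a new person acquiring control; every other person's position is unchanged or reduced.
No new person acquires control, so the clause is not triggered.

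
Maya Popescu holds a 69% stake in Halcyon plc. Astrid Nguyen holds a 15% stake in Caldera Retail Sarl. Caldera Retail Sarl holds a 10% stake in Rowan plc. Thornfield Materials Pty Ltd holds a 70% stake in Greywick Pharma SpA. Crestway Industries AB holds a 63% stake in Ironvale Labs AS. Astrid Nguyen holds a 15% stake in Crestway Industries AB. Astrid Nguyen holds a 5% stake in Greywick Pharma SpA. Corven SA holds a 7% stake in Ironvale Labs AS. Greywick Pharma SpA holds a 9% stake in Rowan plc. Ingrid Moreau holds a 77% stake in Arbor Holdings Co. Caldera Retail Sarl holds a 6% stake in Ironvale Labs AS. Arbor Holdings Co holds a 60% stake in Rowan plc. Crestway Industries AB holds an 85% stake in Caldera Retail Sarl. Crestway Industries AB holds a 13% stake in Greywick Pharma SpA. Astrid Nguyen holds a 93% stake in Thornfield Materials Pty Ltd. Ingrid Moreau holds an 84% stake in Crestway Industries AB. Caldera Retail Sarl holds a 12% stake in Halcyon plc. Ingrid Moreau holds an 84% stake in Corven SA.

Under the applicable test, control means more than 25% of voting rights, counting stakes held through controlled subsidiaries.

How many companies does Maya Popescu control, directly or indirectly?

1

Maya holds 69% of Halcyon, so Maya controls Halcyon.
No other company's threshold is met.
Maya controls 1 company.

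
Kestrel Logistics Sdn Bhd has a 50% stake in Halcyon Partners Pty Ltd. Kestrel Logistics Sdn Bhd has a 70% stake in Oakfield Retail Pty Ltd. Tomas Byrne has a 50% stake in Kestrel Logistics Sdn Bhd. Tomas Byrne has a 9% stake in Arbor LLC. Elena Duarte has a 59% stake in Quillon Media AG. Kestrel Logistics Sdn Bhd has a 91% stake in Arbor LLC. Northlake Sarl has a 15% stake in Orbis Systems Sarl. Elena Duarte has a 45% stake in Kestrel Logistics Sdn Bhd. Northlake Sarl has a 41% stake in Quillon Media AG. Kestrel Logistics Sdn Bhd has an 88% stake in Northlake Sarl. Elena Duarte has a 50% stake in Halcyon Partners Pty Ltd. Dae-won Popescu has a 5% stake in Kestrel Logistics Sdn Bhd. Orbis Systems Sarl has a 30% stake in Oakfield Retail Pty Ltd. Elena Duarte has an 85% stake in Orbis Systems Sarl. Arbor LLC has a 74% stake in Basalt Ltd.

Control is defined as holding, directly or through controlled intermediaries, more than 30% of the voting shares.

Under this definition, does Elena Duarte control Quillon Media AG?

Yes

Elena holds 45% of Kestrel, so Elena controls Kestrel.
Kestrel holds 88% of Northlake, so Elena controls Northlake.
Northlake and Elena together hold 41% + 59% = 100% of Quillon, so Elena controls Quillon.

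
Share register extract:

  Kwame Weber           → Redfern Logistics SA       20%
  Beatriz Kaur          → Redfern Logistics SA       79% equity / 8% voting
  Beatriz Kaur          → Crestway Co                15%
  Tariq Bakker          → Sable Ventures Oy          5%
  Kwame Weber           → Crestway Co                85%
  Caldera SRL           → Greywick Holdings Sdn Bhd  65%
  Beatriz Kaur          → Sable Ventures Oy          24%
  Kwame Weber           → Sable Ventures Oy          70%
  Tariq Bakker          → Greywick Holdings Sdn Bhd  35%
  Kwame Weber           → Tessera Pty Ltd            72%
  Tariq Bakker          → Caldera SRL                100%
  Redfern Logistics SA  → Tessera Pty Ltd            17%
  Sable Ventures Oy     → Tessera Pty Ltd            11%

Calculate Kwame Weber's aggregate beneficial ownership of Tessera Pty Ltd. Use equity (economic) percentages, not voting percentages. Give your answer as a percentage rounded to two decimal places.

83.10%

Kwame reaches Tessera along 3 paths.
Via Sable: 70% × 11% = 7.7%.
Via Redfern: 20% × 17% = 3.4%.
Direct stake: 72% = 72%.
Total: 7.7% + 3.4% + 72% = 83.1%.
Rounded: 83.10%.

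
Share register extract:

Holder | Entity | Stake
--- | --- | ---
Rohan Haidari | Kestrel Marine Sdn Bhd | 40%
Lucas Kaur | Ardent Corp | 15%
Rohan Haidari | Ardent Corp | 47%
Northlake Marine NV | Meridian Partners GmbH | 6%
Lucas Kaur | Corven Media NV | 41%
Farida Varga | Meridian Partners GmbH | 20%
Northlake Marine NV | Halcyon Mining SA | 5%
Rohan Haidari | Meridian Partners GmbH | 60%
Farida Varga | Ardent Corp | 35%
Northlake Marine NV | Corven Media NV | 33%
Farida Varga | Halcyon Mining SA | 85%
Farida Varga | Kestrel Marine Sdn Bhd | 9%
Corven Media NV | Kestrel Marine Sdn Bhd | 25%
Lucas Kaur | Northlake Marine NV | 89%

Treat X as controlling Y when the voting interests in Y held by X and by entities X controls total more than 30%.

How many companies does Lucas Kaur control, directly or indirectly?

Lucas holds 89% of Northlake, so Lucas controls Northlake.
Lucas and Northlake together hold 41% + 33% = 74% of Corven, so Lucas controls Corven.
No other company's threshold is met.
Lucas controls 2 companies.

2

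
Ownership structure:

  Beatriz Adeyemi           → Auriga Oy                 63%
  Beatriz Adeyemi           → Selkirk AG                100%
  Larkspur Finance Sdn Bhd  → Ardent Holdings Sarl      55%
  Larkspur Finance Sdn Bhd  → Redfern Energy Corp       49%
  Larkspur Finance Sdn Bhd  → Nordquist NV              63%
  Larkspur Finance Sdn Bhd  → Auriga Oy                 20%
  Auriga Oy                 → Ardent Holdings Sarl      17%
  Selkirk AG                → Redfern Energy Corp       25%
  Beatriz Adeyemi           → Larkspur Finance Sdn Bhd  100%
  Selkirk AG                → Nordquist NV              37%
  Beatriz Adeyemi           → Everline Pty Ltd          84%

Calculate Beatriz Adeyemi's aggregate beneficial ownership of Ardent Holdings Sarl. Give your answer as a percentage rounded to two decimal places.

Beatriz reaches Ardent along 3 paths.
Via Auriga: 63% × 17% = 10.71%.
Via Larkspur → Auriga: 100% × 20% × 17% = 3.4%.
Via Larkspur: 100% × 55% = 55%.
Total: 10.71% + 3.4% + 55% = 69.11%.

69.11%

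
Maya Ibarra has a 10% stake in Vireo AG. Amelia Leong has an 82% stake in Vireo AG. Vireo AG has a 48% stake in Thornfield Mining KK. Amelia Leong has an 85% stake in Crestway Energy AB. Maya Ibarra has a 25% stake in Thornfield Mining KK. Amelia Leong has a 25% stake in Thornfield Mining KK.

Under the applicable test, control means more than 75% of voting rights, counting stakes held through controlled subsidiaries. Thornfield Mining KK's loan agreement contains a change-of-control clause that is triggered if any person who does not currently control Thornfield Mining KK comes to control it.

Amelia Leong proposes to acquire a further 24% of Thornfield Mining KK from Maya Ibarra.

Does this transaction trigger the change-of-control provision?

The purchase adds only to Amelia's holdings (Maya's stake shrinks), so Amelia is the only person who could newly come to control Thornfield.
Amelia holds 82% of Vireo, so Amelia controls Vireo.
Amelia holds 85% of Crestway, so Amelia controls Crestway.
In Thornfield, Amelia's side holds only 25% + 48% = 73%, not > 75%.
So before the transaction, Amelia does not control Thornfield.
After the purchase, Amelia's direct stake in Thornfield rises to 25% + 24% = 49%, and Maya's stake falls to 1%.
Amelia and Vireo together hold 49% + 48% = 97% of Thornfield, so Amelia controls Thornfield.
Amelia did not control Thornfield before and does after, so the clause is triggered.

Yes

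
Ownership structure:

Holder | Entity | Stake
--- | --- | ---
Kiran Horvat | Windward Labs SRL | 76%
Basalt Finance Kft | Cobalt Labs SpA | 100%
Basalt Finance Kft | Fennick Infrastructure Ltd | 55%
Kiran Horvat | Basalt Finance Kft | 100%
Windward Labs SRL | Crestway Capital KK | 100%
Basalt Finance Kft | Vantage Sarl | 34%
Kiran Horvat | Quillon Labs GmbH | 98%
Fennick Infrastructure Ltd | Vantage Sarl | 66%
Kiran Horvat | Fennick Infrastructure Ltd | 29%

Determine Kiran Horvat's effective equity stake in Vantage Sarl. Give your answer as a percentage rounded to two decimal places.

Kiran reaches Vantage along 3 paths.
Via Basalt → Fennick: 100% × 55% × 66% = 36.3%.
Via Fennick: 29% × 66% = 19.14%.
Via Basalt: 100% × 34% = 34%.
Total: 36.3% + 19.14% + 34% = 89.44%.

89.44%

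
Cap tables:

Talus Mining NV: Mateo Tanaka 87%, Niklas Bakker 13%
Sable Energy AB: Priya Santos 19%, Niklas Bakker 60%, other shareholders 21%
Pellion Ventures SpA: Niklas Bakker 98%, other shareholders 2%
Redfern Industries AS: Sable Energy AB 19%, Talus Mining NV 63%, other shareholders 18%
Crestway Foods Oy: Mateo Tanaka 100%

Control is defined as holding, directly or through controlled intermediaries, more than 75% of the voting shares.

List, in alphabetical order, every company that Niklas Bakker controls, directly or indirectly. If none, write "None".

Pellion Ventures SpA

Niklas holds 98% of Pellion, so Niklas controls Pellion.
No other company's threshold is met.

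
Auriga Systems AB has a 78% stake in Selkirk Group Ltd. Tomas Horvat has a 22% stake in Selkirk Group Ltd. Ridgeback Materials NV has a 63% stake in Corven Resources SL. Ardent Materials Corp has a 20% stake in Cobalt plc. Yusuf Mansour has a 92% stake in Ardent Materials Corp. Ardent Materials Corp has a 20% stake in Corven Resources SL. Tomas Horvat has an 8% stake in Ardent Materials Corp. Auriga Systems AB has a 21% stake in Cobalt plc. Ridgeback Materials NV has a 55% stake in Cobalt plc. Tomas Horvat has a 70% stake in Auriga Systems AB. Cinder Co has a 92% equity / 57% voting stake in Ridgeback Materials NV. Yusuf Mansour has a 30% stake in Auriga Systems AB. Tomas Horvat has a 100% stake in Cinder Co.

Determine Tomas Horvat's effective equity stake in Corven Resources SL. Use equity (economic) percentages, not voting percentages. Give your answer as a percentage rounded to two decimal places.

Tomas reaches Corven along 2 paths.
Via Cinder → Ridgeback: 100% × 92% × 63% = 57.96%.
Via Ardent: 8% × 20% = 1.6%.
Total: 57.96% + 1.6% = 59.56%.

59.56%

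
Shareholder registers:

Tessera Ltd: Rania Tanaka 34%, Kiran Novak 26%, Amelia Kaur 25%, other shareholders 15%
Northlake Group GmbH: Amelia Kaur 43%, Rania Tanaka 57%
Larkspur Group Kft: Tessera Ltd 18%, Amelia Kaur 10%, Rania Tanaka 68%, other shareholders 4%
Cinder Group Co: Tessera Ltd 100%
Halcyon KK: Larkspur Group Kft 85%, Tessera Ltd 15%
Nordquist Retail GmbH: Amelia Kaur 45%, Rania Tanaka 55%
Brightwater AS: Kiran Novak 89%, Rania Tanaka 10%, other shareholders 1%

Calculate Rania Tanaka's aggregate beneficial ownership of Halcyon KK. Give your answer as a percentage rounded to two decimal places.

68.10%

Rania reaches Halcyon along 3 paths.
Via Tessera → Larkspur: 34% × 18% × 85% = 5.202%.
Via Larkspur: 68% × 85% = 57.8%.
Via Tessera: 34% × 15% = 5.1%.
Total: 5.202% + 57.8% + 5.1% = 68.102%.
Rounded: 68.10%.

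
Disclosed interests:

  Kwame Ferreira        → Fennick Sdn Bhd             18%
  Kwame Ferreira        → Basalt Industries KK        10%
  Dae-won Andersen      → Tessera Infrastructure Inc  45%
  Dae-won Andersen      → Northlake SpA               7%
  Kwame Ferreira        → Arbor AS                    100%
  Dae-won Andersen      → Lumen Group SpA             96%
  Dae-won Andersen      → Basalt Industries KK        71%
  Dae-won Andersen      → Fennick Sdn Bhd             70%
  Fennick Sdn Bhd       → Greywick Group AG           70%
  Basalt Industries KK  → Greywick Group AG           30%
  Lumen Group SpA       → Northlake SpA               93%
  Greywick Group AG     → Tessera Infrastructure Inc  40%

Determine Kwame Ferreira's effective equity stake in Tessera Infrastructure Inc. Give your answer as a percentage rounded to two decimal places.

Kwame reaches Tessera along 2 paths.
Via Fennick → Greywick: 18% × 70% × 40% = 5.04%.
Via Basalt → Greywick: 10% × 30% × 40% = 1.2%.
Total: 5.04% + 1.2% = 6.24%.

6.24%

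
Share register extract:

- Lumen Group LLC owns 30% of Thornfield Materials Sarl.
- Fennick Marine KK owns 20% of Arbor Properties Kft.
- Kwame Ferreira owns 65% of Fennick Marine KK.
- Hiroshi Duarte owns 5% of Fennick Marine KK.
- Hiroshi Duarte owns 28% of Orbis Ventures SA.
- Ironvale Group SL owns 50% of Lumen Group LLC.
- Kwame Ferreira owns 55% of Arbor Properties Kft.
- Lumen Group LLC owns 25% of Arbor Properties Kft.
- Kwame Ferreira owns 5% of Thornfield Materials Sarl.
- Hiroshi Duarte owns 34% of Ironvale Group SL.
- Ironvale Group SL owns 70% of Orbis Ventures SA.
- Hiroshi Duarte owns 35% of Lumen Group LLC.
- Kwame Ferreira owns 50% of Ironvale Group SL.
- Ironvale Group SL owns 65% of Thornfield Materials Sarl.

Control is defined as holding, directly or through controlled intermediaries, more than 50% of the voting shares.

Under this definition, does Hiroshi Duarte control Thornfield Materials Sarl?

Hiroshi's largest direct stake is 35% in Lumen, which does not meet the threshold, so Hiroshi controls no company.
Neither Hiroshi nor any entity Hiroshi controls holds any voting interest in Thornfield.
So Hiroshi does not control Thornfield.

No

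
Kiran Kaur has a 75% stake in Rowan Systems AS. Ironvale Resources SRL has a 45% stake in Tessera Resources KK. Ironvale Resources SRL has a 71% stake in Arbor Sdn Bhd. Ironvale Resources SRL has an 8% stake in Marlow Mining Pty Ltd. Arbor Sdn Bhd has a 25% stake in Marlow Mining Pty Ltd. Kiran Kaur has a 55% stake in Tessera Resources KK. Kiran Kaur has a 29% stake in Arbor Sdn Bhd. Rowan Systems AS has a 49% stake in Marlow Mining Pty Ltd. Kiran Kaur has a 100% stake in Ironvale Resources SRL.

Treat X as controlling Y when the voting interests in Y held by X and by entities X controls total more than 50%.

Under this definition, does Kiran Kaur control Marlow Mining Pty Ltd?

Kiran holds 100% of Ironvale, so Kiran controls Ironvale.
Ironvale and Kiran together hold 71% + 29% = 100% of Arbor, so Kiran controls Arbor.
Kiran holds 75% of Rowan, so Kiran controls Rowan.
Rowan and Arbor and Ironvale together hold 49% + 25% + 8% = 82% of Marlow, so Kiran controls Marlow.

Yes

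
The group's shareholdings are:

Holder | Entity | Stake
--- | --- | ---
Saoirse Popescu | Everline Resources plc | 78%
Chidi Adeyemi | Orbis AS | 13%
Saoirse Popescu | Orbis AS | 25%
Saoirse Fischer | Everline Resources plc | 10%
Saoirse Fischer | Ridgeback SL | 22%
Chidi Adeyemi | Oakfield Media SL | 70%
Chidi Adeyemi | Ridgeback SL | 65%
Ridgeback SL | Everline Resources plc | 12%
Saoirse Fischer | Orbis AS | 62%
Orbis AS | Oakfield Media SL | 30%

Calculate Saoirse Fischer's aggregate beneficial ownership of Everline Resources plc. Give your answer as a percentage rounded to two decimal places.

Saoirse Fischer reaches Everline along 2 paths.
Direct stake: 10% = 10%.
Via Ridgeback: 22% × 12% = 2.64%.
Total: 10% + 2.64% = 12.64%.

12.64%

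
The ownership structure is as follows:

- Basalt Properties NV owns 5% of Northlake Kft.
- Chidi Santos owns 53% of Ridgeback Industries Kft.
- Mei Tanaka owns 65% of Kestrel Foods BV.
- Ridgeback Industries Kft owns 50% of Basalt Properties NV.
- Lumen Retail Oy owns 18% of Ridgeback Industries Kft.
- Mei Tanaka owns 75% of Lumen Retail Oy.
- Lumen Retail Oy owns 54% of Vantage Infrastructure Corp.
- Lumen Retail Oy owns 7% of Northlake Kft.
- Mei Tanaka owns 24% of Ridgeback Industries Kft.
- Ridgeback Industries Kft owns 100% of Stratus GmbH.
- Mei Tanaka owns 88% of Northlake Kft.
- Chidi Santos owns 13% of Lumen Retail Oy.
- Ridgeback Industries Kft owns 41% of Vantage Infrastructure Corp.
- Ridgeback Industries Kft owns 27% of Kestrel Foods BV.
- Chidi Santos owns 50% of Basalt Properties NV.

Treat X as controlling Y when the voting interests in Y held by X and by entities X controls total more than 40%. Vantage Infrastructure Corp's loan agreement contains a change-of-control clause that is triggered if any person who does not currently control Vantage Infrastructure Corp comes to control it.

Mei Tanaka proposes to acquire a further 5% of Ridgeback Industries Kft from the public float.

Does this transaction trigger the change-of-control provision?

The purchase changes only Mei's holdings, so Mei is the only person who could newly come to control Vantage.
Mei holds 75% of Lumen, so Mei controls Lumen.
Mei and Lumen together hold 24% + 18% = 42% of Ridgeback, so Mei controls Ridgeback.
Lumen and Ridgeback together hold 54% + 41% = 95% of Vantage, so Mei controls Vantage.
So Mei already controls Vantage before the transaction.
After the purchase, Mei's direct stake in Ridgeback rises to 24% + 5% = 29%.
Mei controlled Vantage already, so this is not a new person acquiring control; every other person's position is unchanged or reduced.
No new person acquires control, so the clause is not triggered.

No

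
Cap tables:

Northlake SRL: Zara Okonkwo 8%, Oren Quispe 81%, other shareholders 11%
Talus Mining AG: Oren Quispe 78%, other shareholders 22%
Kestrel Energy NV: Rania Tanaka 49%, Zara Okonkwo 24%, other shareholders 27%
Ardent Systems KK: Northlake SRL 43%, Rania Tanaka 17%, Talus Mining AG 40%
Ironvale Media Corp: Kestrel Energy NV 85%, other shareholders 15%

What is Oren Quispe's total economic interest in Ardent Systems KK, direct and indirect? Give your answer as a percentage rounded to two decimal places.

Oren reaches Ardent along 2 paths.
Via Northlake: 81% × 43% = 34.83%.
Via Talus: 78% × 40% = 31.2%.
Total: 34.83% + 31.2% = 66.03%.

66.03%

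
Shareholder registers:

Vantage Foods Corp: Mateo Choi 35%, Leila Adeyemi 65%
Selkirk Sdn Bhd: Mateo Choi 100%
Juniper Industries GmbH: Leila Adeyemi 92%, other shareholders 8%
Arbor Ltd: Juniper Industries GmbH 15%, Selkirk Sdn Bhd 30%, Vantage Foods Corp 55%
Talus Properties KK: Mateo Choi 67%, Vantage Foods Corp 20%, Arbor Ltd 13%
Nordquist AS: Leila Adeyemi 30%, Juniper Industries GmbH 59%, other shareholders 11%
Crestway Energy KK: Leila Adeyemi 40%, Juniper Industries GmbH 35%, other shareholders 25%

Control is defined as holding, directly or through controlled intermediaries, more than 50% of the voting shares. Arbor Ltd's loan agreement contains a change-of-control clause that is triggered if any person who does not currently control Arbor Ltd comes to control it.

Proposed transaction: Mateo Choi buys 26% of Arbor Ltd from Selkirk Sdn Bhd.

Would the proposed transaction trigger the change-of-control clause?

No

The purchase adds only to Mateo's holdings (Selkirk's stake shrinks), so Mateo is the only person who could newly come to control Arbor.
Mateo holds 100% of Selkirk, so Mateo controls Selkirk.
Mateo holds 67% of Talus, so Mateo controls Talus.
In Arbor, Mateo's side holds only 30%, not > 50%.
So before the transaction, Mateo does not control Arbor.
After the purchase, Mateo holds 26% of Arbor directly, and Selkirk's stake falls to 4%.
After the transaction, Mateo's side holds 4% + 26% = 30% of Arbor, not > 50%, so Mateo still does not control Arbor.
No new person acquires control, so the clause is not triggered.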